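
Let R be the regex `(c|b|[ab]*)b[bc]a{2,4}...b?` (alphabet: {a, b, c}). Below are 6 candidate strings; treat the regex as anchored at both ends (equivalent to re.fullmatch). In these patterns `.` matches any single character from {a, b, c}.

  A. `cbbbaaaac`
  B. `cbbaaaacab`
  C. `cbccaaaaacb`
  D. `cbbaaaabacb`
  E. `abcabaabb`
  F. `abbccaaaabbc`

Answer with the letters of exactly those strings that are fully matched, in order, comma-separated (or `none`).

B, D

A → no match
B → match
C → no match
D → match
E → no match
F → no match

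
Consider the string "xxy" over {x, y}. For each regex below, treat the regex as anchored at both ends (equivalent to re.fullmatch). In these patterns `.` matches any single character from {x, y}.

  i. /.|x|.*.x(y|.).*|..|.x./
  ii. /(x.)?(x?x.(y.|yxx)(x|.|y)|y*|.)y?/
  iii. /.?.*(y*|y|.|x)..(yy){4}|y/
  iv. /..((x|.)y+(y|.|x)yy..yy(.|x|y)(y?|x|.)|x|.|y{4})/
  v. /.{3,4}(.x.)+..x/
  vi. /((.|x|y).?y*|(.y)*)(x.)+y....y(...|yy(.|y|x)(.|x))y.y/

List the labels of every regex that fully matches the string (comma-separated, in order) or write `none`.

i, ii, iv

i → match
ii → match
iii → no match
iv → match
v → no match — must end with "x"
vi → no match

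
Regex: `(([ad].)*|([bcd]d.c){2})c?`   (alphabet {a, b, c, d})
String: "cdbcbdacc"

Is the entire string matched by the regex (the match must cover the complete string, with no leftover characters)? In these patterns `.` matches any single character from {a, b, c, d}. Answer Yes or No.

Yes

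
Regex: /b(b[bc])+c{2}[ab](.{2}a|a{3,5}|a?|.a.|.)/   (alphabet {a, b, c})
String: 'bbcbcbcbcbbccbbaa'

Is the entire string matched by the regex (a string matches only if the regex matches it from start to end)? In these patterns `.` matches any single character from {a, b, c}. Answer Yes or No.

Yes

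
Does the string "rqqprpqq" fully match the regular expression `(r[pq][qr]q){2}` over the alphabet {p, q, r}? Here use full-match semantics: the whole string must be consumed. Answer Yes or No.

No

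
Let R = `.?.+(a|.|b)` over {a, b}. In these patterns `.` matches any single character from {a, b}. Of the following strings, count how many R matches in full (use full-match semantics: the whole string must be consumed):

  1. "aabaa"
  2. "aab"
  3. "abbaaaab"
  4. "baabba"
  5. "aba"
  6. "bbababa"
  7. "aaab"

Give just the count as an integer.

7

1 → match
2 → match
3 → match
4 → match
5 → match
6 → match
7 → match
Total matched: 7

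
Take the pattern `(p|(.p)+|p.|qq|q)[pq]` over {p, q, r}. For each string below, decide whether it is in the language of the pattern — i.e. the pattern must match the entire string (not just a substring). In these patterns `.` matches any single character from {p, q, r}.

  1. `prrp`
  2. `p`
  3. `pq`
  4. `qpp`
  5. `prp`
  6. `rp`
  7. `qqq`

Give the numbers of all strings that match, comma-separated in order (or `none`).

3, 4, 5, 7

1 → no match
2 → no match
3 → match
4 → match
5 → match
6 → no match
7 → match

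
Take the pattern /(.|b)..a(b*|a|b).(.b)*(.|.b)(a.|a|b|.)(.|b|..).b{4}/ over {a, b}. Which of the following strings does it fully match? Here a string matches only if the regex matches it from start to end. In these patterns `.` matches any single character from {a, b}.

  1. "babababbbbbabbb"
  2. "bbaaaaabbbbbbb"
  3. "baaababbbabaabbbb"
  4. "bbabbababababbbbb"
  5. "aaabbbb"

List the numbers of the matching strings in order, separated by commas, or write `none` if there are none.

1 → no match
2 → match
3 → match
4 → no match
5. "aaabbbb" → no match

2, 3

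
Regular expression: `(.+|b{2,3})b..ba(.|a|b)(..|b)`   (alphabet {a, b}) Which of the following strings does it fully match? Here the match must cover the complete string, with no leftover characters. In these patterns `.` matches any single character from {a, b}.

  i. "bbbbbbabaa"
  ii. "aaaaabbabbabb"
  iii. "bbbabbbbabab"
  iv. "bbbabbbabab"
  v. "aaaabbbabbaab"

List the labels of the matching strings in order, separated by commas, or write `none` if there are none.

i, ii, iii, v

i → match
ii → match
iii → match
iv → no match
v → match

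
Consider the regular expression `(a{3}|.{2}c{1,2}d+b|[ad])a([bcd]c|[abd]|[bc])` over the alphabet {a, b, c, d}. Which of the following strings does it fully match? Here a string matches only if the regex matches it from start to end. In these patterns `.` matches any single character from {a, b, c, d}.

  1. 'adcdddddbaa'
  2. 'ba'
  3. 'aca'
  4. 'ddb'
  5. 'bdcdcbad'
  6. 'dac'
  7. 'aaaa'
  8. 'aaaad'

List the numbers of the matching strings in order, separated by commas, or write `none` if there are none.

1 → match
2 → no match
3 → no match
4 → no match
5 → no match
6 → match
7 → no match
8 → match

1, 6, 8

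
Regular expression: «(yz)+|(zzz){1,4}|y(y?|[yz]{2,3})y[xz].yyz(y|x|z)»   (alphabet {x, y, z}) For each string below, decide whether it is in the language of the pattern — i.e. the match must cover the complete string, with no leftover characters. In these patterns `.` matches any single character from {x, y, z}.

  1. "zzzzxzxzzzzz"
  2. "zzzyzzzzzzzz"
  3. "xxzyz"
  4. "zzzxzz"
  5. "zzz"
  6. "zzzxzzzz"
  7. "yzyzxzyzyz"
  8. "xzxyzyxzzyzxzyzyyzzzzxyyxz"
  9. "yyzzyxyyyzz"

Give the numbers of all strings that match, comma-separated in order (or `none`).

1. "zzzzxzxzzzzz" → no match
2. "zzzyzzzzzzzz" → no match
3. "xxzyz" → no match
4. "zzzxzz" → no match
5. "zzz" → match
6. "zzzxzzzz" → no match
7. "yzyzxzyzyz" → no match
8 → no match
9. "yyzzyxyyyzz" → match

5, 9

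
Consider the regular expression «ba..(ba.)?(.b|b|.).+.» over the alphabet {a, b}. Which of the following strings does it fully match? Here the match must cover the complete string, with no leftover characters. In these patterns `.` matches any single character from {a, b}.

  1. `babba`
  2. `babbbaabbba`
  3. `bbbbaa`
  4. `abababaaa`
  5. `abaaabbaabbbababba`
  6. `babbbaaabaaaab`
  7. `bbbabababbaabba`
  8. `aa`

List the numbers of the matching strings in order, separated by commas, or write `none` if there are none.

2, 6

1. `babba` → no match
2. `babbbaabbba` → match
3. `bbbbaa` → no match — must start with `ba`
4. `abababaaa` → no match — must start with `ba`
5 → no match — must start with `ba`
6 → match
7 → no match — must start with `ba`
8. `aa` → no match — must start with `ba`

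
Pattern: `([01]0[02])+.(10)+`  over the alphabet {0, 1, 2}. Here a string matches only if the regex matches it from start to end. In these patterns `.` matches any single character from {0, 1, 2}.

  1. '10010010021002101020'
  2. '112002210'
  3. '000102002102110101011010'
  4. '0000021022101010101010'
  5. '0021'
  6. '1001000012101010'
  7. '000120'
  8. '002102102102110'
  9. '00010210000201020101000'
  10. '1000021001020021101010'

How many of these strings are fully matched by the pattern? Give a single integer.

1 → no match — must end with '10'
2 → no match
3 → no match
4 → match
5 → no match — must end with '10'
6 → no match
7 → no match — must end with '10'
8 → match
9 → no match — must end with '10'
10 → match
Total matched: 3

3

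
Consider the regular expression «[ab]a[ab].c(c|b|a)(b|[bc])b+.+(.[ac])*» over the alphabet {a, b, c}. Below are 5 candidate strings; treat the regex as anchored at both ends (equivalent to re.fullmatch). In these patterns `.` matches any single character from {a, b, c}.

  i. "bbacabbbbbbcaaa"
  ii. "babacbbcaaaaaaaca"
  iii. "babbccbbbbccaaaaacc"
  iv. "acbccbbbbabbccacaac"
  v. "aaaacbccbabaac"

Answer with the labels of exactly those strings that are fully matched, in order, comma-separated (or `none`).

i → no match
ii → no match
iii → match
iv → no match
v → no match

iii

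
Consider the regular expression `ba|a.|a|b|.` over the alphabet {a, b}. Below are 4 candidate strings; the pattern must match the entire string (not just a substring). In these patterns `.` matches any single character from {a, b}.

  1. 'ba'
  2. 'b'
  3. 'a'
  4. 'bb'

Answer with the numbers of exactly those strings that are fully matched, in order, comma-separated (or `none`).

1, 2, 3

1 → match
2 → match
3 → match
4 → no match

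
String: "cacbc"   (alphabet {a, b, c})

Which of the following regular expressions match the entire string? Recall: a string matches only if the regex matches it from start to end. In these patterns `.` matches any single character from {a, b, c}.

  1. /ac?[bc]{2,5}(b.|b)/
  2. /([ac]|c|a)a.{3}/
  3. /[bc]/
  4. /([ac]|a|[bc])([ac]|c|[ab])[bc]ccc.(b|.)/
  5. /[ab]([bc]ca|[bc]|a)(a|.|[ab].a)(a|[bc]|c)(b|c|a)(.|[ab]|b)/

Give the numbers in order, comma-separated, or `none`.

2

1 → no match — must start with "a"
2 → match
3 → no match
4 → no match
5 → no match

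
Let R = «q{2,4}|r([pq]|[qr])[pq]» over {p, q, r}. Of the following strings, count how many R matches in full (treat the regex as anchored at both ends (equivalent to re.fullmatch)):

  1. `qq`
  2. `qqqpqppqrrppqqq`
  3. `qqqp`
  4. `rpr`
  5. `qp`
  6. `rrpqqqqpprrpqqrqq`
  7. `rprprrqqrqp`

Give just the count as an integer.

1 → match
2 → no match
3 → no match
4 → no match
5 → no match
6 → no match
7 → no match
Total matched: 1

1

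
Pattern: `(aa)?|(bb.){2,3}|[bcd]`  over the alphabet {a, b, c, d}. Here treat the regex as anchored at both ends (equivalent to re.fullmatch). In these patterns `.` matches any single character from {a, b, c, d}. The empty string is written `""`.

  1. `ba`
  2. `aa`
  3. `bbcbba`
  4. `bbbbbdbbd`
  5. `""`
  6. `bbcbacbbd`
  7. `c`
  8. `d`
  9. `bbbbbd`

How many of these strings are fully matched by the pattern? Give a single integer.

7

1 → no match
2 → match
3 → match
4 → match
5 → match
6 → no match
7 → match
8 → match
9 → match
Total matched: 7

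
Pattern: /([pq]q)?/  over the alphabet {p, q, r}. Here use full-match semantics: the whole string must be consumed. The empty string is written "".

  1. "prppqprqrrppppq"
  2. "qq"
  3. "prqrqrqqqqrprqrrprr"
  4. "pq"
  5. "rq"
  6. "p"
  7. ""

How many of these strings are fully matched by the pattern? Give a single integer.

3

1 → no match
2. "qq" → match
3 → no match
4. "pq" → match
5. "rq" → no match
6. "p" → no match
7. "" → match
Total matched: 3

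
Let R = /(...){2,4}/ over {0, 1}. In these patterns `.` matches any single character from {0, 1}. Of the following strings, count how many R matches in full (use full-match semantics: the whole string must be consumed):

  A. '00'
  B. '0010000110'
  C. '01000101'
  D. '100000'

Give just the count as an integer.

A. '00' → no match
B. '0010000110' → no match
C. '01000101' → no match
D. '100000' → match
Total matched: 1

1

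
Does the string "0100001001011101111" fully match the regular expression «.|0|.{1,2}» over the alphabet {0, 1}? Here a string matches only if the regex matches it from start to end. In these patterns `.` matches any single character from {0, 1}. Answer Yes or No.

No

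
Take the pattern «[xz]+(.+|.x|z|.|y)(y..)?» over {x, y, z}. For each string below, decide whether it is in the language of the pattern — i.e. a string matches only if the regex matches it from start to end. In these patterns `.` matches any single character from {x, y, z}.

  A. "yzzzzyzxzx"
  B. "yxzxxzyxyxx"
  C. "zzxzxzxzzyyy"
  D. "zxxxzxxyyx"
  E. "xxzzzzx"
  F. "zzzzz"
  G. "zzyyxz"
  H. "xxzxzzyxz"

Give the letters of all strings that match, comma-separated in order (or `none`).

C, D, E, F, G, H

A → no match
B → no match
C → match
D → match
E → match
F → match
G → match
H → match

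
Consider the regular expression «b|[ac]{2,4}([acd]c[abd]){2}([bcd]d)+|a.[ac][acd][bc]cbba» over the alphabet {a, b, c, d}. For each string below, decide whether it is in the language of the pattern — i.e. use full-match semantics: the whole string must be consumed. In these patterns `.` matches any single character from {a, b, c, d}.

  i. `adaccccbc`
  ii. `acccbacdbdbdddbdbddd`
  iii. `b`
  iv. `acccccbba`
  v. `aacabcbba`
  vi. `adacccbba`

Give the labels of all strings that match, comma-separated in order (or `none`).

i → no match
ii → match
iii → match
iv → match
v → match
vi → match

ii, iii, iv, v, vi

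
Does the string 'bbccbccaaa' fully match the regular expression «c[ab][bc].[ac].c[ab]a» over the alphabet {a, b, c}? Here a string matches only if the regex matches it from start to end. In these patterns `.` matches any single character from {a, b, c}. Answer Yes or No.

Every match must start with 'c', but 'bbccbccaaa' does not.

No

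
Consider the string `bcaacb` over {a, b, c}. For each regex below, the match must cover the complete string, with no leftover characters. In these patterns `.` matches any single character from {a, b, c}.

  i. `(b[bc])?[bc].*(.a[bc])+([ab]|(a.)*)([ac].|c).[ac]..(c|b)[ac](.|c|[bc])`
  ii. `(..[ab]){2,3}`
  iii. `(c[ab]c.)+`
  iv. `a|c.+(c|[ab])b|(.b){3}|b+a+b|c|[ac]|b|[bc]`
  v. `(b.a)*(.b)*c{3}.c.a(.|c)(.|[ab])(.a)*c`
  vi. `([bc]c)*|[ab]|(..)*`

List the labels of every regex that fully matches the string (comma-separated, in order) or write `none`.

ii, vi

i → no match
ii → match
iii → no match — must start with `c`
iv → no match
v → no match — must end with `c`
vi → match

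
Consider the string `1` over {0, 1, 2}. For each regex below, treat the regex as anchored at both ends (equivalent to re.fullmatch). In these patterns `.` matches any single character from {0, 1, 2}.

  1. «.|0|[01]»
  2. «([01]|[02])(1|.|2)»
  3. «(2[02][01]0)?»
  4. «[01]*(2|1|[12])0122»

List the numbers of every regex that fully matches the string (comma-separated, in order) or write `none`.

1

1 → match
2 → no match
3 → no match
4 → no match — must end with `0122`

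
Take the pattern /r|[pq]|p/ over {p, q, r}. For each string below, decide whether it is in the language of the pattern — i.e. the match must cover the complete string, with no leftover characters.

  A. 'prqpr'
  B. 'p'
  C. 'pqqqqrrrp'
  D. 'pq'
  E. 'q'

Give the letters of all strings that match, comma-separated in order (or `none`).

A → no match
B → match
C → no match
D → no match
E → match

B, E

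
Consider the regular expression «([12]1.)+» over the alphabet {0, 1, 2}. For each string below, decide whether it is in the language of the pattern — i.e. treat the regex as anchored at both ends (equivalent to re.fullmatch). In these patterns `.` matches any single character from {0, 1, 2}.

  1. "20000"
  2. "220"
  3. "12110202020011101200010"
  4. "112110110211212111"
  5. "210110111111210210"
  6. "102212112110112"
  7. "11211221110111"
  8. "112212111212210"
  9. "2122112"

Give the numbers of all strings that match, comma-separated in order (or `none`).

4, 5, 8

1. "20000" → no match
2. "220" → no match
3 → no match
4 → match
5 → match
6 → no match
7 → no match
8 → match
9. "2122112" → no match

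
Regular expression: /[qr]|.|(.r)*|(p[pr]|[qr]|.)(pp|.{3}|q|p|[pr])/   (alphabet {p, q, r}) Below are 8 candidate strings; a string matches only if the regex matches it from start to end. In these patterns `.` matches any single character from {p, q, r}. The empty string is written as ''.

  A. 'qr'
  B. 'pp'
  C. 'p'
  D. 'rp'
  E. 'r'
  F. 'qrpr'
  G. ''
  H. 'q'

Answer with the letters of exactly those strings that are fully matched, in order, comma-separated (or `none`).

A → match
B → match
C → match
D → match
E → match
F → match
G → match
H → match

A, B, C, D, E, F, G, H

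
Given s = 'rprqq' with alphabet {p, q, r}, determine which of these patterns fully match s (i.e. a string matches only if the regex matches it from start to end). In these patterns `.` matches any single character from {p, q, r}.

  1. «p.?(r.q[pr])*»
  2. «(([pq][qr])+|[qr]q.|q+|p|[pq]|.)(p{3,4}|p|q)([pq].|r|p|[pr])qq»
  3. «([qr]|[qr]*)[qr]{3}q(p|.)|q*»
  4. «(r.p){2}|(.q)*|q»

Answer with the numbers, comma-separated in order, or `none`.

1 → no match — must start with 'p'
2 → match
3 → no match
4 → no match

2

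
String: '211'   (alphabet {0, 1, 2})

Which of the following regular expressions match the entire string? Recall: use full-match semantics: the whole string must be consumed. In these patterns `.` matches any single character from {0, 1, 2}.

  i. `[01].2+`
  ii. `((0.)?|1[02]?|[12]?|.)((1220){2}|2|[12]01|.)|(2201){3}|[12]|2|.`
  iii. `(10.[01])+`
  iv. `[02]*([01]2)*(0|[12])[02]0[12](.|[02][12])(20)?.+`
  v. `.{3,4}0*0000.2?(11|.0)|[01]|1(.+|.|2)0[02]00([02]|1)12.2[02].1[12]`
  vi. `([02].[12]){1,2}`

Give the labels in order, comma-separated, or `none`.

vi

i → no match — must end with '2'
ii → no match
iii → no match — must start with '10'
iv → no match
v → no match
vi → match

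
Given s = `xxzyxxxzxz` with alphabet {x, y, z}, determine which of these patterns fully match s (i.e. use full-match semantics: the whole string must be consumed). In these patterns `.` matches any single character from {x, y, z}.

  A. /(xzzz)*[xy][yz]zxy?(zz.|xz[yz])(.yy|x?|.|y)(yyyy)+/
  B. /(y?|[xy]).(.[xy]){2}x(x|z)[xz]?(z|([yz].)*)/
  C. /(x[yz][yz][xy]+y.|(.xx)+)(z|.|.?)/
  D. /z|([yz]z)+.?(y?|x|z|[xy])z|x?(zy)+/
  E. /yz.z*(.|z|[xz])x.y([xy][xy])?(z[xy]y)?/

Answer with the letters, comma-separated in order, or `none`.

B

A → no match — must end with `yyyy`
B → match
C → no match
D → no match
E → no match — must start with `yz`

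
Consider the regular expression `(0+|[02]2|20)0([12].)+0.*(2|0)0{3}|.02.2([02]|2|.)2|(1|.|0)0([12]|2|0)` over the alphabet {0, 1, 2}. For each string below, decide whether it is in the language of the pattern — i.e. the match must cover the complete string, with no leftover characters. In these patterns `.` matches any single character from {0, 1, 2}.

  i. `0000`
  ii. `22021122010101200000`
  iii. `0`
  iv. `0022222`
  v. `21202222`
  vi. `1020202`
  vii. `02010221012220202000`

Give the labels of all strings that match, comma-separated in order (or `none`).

ii, iv, vi, vii

i → no match
ii → match
iii → no match
iv → match
v → no match
vi → match
vii → match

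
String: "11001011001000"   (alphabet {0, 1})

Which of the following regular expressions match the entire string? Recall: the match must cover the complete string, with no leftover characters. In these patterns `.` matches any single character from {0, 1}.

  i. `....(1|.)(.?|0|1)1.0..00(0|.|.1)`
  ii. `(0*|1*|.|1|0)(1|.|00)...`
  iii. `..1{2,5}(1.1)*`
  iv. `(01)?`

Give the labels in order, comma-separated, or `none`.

i

i → match
ii → no match
iii → no match
iv → no match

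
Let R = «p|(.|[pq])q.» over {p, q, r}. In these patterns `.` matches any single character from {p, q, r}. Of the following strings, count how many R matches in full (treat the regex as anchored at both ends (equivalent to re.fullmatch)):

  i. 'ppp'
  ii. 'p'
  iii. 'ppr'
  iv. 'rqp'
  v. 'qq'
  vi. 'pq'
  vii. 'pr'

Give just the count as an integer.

i → no match
ii → match
iii → no match
iv → match
v → no match
vi → no match
vii → no match
Total matched: 2

2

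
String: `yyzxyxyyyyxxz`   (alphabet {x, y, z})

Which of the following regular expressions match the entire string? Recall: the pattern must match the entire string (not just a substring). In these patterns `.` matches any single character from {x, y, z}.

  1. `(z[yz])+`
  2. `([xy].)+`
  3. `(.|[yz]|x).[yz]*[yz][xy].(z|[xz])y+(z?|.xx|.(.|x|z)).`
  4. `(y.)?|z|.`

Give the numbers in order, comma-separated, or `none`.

1 → no match — must start with `z`
2 → no match
3 → match
4 → no match

3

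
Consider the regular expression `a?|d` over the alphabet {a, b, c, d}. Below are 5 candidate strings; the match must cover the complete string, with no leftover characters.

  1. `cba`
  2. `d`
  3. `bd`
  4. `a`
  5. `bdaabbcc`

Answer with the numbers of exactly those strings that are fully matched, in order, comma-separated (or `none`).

1 → no match
2 → match
3 → no match
4 → match
5 → no match

2, 4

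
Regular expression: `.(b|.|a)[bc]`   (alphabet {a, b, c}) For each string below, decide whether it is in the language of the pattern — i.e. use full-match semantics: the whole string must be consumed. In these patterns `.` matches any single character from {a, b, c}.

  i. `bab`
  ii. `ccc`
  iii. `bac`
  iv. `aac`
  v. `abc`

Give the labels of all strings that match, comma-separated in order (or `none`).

i. `bab` → match
ii. `ccc` → match
iii. `bac` → match
iv. `aac` → match
v. `abc` → match

i, ii, iii, iv, v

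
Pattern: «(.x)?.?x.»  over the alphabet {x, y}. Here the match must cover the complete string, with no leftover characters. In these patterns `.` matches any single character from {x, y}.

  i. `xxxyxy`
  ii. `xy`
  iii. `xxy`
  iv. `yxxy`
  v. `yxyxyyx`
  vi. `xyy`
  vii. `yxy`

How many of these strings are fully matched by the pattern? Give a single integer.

4

i. `xxxyxy` → no match
ii. `xy` → match
iii. `xxy` → match
iv. `yxxy` → match
v. `yxyxyyx` → no match
vi. `xyy` → no match
vii. `yxy` → match
Total matched: 4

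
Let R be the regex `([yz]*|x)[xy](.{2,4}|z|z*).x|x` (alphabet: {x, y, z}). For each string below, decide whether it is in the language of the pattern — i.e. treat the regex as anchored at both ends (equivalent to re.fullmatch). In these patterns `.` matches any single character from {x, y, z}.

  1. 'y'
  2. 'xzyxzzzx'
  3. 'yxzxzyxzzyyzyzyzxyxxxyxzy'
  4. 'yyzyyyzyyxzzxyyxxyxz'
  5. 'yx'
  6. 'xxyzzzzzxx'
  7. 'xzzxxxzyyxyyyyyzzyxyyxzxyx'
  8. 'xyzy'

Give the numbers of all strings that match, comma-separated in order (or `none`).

1 → no match — must end with 'x'
2 → no match
3 → no match — must end with 'x'
4 → no match — must end with 'x'
5 → no match
6 → no match
7 → no match
8 → no match — must end with 'x'

none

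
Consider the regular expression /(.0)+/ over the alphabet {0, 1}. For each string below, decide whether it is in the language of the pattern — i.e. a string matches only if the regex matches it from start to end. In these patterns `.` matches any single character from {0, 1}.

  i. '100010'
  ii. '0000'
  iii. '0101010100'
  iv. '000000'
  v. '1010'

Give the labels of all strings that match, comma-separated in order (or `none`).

i, ii, iv, v

i. '100010' → match
ii. '0000' → match
iii. '0101010100' → no match
iv. '000000' → match
v. '1010' → match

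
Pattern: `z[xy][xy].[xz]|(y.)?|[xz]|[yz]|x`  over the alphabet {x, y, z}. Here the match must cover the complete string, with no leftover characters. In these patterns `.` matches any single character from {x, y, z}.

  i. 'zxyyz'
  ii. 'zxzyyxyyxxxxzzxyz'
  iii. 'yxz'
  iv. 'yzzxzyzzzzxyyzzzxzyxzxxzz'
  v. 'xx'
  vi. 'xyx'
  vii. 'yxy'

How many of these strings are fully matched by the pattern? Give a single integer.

i → match
ii → no match
iii → no match
iv → no match
v → no match
vi → no match
vii → no match
Total matched: 1

1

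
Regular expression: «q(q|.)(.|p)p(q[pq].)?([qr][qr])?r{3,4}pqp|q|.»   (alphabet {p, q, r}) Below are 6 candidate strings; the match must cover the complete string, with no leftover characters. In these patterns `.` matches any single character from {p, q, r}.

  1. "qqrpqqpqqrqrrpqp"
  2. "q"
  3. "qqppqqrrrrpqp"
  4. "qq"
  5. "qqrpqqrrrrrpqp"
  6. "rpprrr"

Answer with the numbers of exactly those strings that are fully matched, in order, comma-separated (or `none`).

1 → no match
2 → match
3 → match
4 → no match
5 → match
6 → no match

2, 3, 5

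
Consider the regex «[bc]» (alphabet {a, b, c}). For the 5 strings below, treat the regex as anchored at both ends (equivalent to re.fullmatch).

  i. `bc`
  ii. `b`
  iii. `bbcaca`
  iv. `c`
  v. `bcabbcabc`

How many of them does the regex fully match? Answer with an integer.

i → no match
ii → match
iii → no match
iv → match
v → no match
Total matched: 2

2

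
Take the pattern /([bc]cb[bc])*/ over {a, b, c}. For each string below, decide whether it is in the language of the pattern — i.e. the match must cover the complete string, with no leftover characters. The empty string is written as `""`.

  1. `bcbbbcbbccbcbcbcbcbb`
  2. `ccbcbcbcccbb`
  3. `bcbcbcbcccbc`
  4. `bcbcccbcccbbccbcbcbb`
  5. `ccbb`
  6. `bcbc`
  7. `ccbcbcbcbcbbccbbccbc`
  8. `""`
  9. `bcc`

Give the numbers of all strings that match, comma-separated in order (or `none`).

1 → match
2 → match
3 → match
4 → match
5 → match
6 → match
7 → match
8 → match
9 → no match

1, 2, 3, 4, 5, 6, 7, 8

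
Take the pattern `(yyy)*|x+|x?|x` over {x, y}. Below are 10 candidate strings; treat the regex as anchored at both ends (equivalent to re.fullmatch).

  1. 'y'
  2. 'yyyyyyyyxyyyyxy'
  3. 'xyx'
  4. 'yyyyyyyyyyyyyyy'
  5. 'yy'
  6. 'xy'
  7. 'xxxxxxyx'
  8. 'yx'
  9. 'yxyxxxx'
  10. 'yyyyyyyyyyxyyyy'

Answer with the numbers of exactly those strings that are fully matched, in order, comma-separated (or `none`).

1. 'y' → no match
2 → no match
3. 'xyx' → no match
4 → match
5. 'yy' → no match
6. 'xy' → no match
7. 'xxxxxxyx' → no match
8. 'yx' → no match
9. 'yxyxxxx' → no match
10 → no match

4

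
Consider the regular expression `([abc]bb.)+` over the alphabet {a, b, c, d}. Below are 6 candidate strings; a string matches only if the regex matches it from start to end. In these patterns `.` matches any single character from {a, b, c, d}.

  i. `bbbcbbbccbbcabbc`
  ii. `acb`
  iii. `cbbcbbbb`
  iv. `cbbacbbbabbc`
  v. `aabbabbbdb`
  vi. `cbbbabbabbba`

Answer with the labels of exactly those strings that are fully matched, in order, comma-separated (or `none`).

i, iii, iv, vi

i → match
ii → no match
iii → match
iv → match
v → no match
vi → match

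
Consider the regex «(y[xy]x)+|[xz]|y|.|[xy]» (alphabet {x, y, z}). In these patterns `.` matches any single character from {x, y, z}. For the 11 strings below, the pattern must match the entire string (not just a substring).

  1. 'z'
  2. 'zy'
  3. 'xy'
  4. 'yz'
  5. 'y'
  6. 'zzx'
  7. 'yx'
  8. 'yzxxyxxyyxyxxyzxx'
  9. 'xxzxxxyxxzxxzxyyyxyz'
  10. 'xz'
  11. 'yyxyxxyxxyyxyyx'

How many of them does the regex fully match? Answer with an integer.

3

1 → match
2 → no match
3 → no match
4 → no match
5 → match
6 → no match
7 → no match
8 → no match
9 → no match
10 → no match
11 → match
Total matched: 3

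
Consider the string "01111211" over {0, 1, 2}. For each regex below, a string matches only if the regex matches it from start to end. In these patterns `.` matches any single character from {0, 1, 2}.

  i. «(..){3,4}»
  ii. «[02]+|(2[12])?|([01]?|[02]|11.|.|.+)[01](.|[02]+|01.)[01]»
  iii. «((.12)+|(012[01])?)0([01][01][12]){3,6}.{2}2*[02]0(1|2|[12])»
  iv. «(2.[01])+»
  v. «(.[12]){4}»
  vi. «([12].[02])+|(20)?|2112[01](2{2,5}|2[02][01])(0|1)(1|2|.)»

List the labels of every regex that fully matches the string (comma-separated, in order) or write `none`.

i → match
ii → no match
iii → no match
iv → no match — must start with "2"
v → match
vi → no match

i, v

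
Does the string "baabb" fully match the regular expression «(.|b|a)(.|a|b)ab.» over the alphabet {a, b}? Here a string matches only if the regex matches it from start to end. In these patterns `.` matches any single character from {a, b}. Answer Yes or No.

Yes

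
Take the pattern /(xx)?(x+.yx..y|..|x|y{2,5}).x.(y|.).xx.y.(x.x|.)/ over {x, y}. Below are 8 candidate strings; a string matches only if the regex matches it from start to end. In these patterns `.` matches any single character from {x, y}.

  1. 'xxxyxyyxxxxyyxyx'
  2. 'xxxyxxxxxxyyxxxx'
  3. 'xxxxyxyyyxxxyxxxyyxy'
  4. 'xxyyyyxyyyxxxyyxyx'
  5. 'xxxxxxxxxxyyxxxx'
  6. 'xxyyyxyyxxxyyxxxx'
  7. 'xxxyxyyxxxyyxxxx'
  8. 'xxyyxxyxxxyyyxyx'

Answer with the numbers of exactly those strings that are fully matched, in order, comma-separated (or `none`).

1, 2, 3, 4, 5, 6, 7

1 → match
2 → match
3 → match
4 → match
5 → match
6 → match
7 → match
8 → no match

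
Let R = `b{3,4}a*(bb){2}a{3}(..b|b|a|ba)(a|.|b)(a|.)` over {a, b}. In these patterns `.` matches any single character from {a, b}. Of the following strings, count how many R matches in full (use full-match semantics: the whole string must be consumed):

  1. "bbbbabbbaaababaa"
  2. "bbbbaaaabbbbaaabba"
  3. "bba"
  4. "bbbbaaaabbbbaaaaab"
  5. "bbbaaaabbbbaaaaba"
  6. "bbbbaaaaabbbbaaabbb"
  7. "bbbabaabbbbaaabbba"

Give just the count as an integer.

1 → no match
2 → match
3. "bba" → no match
4 → match
5 → match
6 → match
7 → no match
Total matched: 4

4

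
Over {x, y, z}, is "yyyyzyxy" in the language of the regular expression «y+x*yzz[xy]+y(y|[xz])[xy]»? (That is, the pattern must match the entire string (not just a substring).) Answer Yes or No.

No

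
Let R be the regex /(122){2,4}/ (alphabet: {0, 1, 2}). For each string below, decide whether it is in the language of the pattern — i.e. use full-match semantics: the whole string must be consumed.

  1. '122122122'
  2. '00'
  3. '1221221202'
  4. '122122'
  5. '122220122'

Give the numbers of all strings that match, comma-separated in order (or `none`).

1, 4

1 → match
2 → no match — must start with '122'
3 → no match — must end with '122'
4 → match
5 → no match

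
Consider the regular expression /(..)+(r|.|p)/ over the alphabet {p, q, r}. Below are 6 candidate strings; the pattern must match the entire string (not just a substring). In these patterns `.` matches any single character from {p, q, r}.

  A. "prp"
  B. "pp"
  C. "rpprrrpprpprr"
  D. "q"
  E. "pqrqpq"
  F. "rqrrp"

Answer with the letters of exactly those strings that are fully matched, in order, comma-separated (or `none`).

A, C, F

A → match
B → no match
C → match
D → no match
E → no match
F → match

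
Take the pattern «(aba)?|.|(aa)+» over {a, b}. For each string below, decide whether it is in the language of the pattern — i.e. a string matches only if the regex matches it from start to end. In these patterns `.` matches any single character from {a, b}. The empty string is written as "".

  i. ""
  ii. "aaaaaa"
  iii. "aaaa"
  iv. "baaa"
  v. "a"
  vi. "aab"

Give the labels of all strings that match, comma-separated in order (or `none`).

i, ii, iii, v

i → match
ii → match
iii → match
iv → no match
v → match
vi → no match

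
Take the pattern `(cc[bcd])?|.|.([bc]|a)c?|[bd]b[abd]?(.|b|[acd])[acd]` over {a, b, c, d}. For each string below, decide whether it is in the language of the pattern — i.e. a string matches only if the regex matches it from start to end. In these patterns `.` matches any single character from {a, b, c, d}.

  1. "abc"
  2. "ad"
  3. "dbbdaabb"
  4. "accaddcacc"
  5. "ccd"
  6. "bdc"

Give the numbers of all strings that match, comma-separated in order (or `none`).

1, 5

1. "abc" → match
2. "ad" → no match
3. "dbbdaabb" → no match
4. "accaddcacc" → no match
5. "ccd" → match
6. "bdc" → no match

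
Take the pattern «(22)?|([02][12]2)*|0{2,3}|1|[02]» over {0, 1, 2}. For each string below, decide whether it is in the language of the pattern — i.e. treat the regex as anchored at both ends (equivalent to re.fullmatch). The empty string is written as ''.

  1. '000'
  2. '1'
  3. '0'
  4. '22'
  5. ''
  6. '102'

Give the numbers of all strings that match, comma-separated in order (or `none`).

1, 2, 3, 4, 5

1 → match
2 → match
3 → match
4 → match
5 → match
6 → no match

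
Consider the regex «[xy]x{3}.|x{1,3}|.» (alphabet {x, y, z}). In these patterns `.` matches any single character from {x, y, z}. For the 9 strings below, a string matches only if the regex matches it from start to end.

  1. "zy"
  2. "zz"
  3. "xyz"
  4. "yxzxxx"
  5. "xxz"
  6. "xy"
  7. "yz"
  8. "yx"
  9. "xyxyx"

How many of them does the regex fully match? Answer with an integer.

1. "zy" → no match
2. "zz" → no match
3. "xyz" → no match
4. "yxzxxx" → no match
5. "xxz" → no match
6. "xy" → no match
7. "yz" → no match
8. "yx" → no match
9. "xyxyx" → no match
Total matched: 0

0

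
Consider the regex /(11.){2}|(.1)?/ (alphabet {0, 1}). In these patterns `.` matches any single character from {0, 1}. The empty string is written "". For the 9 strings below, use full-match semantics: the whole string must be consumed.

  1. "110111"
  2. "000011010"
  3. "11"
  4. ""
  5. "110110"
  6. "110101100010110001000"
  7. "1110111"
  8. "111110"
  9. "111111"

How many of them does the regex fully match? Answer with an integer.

1 → match
2 → no match
3 → match
4 → match
5 → match
6 → no match
7 → no match
8 → match
9 → match
Total matched: 6

6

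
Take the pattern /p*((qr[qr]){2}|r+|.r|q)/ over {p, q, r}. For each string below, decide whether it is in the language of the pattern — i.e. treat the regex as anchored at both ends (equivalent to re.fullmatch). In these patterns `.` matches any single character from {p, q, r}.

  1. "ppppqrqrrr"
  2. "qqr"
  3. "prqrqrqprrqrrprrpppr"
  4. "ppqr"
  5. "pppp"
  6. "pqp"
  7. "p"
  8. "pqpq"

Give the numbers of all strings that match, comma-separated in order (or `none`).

1 → no match
2 → no match
3 → no match
4 → match
5 → no match
6 → no match
7 → no match
8 → no match

4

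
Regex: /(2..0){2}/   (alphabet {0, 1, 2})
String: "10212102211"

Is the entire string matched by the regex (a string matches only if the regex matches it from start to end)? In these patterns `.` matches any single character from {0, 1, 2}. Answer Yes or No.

No

Every match must start with "2", but "10212102211" does not.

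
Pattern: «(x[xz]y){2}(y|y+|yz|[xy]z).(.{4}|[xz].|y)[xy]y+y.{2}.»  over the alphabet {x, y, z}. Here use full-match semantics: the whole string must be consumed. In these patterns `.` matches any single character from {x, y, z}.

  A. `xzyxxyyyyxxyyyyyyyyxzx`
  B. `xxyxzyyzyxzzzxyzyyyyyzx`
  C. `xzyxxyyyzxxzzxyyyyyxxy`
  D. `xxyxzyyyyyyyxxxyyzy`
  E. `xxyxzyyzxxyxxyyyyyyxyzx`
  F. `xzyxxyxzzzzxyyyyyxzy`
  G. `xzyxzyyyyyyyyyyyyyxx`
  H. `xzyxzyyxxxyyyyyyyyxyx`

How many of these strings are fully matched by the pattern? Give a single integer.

5

A → match
B → no match
C → match
D → no match
E → no match
F → match
G → match
H → match
Total matched: 5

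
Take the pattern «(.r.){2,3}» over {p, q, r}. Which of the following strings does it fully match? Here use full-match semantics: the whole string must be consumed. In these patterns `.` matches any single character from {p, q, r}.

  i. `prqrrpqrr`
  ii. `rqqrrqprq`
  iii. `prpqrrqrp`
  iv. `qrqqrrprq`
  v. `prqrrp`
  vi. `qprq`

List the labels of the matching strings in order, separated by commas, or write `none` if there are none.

i. `prqrrpqrr` → match
ii. `rqqrrqprq` → no match
iii. `prpqrrqrp` → match
iv. `qrqqrrprq` → match
v. `prqrrp` → match
vi. `qprq` → no match

i, iii, iv, v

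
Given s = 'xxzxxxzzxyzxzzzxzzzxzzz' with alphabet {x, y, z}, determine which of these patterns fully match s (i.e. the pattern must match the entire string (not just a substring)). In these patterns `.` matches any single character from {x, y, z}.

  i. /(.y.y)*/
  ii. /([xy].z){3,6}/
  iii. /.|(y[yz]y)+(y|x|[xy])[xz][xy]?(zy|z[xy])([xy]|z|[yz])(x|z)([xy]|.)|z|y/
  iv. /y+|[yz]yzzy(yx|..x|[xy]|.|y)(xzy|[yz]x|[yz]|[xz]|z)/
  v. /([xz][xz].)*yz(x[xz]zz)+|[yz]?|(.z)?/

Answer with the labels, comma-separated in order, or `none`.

i → no match
ii → no match
iii → no match
iv → no match
v → match

v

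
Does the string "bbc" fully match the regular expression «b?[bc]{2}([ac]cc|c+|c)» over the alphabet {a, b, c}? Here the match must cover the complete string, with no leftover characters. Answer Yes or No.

Yes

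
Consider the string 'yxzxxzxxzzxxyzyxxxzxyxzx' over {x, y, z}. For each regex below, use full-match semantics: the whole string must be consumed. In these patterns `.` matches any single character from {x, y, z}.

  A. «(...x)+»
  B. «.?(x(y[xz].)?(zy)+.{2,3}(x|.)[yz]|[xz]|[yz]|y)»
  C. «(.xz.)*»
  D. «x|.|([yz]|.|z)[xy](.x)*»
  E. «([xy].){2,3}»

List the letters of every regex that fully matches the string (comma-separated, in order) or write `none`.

A

A → match
B → no match
C → no match
D → no match
E → no match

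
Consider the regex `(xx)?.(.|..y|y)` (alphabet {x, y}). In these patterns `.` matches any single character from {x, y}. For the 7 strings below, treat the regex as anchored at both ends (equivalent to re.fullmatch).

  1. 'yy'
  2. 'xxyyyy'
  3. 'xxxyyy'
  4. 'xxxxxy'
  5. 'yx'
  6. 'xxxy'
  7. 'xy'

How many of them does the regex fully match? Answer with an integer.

7

1 → match
2 → match
3 → match
4 → match
5 → match
6 → match
7 → match
Total matched: 7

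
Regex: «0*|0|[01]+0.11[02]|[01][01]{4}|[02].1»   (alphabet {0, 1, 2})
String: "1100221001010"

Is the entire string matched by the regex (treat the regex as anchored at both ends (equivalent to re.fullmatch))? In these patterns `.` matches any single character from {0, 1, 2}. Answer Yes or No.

No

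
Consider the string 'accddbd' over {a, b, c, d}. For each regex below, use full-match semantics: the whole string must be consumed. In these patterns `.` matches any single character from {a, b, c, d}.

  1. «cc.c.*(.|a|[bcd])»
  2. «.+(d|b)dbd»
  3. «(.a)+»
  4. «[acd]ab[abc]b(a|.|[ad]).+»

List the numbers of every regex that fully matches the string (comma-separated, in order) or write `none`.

2

1 → no match — must start with 'cc'
2 → match
3 → no match — must end with 'a'
4 → no match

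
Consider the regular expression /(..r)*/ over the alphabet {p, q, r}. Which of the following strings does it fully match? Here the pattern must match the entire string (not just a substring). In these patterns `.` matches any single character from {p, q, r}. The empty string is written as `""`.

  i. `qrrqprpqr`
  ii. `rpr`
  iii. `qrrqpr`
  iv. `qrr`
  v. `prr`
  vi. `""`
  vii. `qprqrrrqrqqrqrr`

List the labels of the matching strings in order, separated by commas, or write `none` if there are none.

i, ii, iii, iv, v, vi, vii

i → match
ii → match
iii → match
iv → match
v → match
vi → match
vii → match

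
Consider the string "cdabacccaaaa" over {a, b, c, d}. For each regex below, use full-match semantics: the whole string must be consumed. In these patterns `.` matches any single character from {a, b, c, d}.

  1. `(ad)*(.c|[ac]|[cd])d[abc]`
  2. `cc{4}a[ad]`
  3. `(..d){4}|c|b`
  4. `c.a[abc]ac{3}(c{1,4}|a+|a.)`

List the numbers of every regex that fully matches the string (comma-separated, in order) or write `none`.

1 → no match
2 → no match — must start with "cc"
3 → no match
4 → match

4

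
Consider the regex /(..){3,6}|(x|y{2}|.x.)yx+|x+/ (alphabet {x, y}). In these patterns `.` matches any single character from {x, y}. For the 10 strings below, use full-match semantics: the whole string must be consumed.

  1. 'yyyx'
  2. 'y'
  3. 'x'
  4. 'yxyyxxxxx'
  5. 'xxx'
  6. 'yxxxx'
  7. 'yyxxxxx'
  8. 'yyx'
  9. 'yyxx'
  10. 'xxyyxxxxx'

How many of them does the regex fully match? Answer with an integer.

1. 'yyyx' → match
2. 'y' → no match
3. 'x' → match
4. 'yxyyxxxxx' → match
5. 'xxx' → match
6. 'yxxxx' → no match
7. 'yyxxxxx' → no match
8. 'yyx' → no match
9. 'yyxx' → no match
10. 'xxyyxxxxx' → match
Total matched: 5

5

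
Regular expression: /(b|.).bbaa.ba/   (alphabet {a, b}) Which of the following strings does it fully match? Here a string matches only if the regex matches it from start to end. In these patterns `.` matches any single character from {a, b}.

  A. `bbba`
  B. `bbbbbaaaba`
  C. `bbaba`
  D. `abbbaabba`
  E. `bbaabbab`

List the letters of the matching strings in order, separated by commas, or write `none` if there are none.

D

A → no match
B → no match
C → no match
D → match
E → no match — must end with `ba`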